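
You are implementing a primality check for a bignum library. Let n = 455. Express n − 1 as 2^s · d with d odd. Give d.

Halving: 454 → 227; 227 is odd.
So 454 = 2^1 · 227.

227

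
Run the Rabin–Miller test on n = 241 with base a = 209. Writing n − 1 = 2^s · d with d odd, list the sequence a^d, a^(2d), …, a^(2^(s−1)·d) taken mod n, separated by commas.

233, 64, 240, 1

n − 1 = 240 = 2^4 · 15, so s = 4 and d = 15.
x_0 = 209^15 mod 241 = 233.
x_1 = 233^2 mod 241 = 64.
x_2 = 64^2 mod 241 = 240.
x_3 = 240^2 mod 241 = 1.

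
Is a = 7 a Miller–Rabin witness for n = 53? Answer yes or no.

n − 1 = 52 = 2^2 · 13, so s = 2 and d = 13.
Repeated squaring mod 53: 7^1 ≡ 7, 7^2 ≡ 49, 7^4 ≡ 16, 7^8 ≡ 44.
13 = 8 + 4 + 1, so 7^13 ≡ 44·16·7 ≡ 52 (mod 53).
x_0 = 7^13 mod 53 = 52.
x_0 = 52 ≡ −1, so 7 is not a witness.

no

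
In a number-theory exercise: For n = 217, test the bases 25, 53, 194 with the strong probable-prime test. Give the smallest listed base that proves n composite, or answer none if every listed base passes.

53

n − 1 = 216 = 2^3 · 27, so s = 3 and d = 27.
Base 25: x_0 = 25^27 mod 217 = 1. x_0 = 1, so 25 is not a witness.
Base 53: x_0 = 53^27 mod 217 = 29. x_0 is neither 1 nor 216, so continue squaring. x_1 = 29^2 mod 217 = 190. x_2 = 190^2 mod 217 = 78. Reached i = s−1 = 2 without hitting −1: 53 is a Miller–Rabin witness and 217 is composite.
Base 194: x_0 = 194^27 mod 217 = 188. x_0 is neither 1 nor 216, so continue squaring. x_1 = 188^2 mod 217 = 190. x_2 = 190^2 mod 217 = 78. Reached i = s−1 = 2 without hitting −1: 194 is a Miller–Rabin witness and 217 is composite.
The smallest witness among the given bases is 53.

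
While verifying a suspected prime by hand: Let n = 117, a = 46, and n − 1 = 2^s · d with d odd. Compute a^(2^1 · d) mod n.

n − 1 = 116 = 2^2 · 29, so s = 2 and d = 29.
x_0 = 46^29 mod 117 = 37.
x_1 = 37^2 mod 117 = 82.

82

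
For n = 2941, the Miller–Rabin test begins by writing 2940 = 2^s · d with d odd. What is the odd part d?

Halving: 2940 → 1470 → 735; 735 is odd.
So 2940 = 2^2 · 735.

735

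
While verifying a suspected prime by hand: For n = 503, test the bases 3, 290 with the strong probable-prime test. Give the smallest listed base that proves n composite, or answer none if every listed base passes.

none

n − 1 = 502 = 2^1 · 251, so s = 1 and d = 251.
Base 3: x_0 = 3^251 mod 503 = 1. x_0 = 1, so 3 is not a witness.
Base 290: x_0 = 290^251 mod 503 = 1. x_0 = 1, so 290 is not a witness.
No listed base is a witness for 503.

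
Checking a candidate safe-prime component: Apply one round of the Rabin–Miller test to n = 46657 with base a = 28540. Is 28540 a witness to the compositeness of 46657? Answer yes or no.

n − 1 = 46656 = 2^6 · 729, so s = 6 and d = 729.
By repeated squaring, 28540^729 ≡ 41150 (mod 46657).
x_0 = 28540^729 mod 46657 = 41150.
x_0 is neither 1 nor 46656, so continue squaring.
x_1 = 41150^2 mod 46657 = 46656.
x_1 ≡ −1, so 28540 is not a witness.

no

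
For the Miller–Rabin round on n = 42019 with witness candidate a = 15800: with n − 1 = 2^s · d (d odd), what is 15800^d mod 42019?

n − 1 = 42018 = 2^1 · 21009, so s = 1 and d = 21009.
15800^21009 mod 42019 = 42018.

42018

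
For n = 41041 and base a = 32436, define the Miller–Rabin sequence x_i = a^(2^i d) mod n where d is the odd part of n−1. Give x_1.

24025

n − 1 = 41040 = 2^4 · 2565, so s = 4 and d = 2565.
x_0 = 32436^2565 mod 41041 = 40886.
x_1 = 40886^2 mod 41041 = 24025.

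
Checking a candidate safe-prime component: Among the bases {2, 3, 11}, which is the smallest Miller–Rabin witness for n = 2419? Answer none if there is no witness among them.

n − 1 = 2418 = 2^1 · 1209, so s = 1 and d = 1209.
Base 2: x_0 = 2^1209 mod 2419 = 1742. x_0 ∉ {1, 2418} and s = 1, so 2 is a Miller–Rabin witness and 2419 is composite.
Base 3: x_0 = 3^1209 mod 2419 = 454. x_0 ∉ {1, 2418} and s = 1, so 3 is a Miller–Rabin witness and 2419 is composite.
Base 11: x_0 = 11^1209 mod 2419 = 1898. x_0 ∉ {1, 2418} and s = 1, so 11 is a Miller–Rabin witness and 2419 is composite.
The smallest witness among the given bases is 2.

2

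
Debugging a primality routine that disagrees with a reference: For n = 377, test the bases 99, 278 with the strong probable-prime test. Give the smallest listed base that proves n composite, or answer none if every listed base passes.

n − 1 = 376 = 2^3 · 47, so s = 3 and d = 47.
Base 99: x_0 = 99^47 mod 377 = 278. x_0 is neither 1 nor 376, so continue squaring. x_1 = 278^2 mod 377 = 376. x_1 ≡ −1, so 99 is not a witness.
Base 278: x_0 = 278^47 mod 377 = 99. x_0 is neither 1 nor 376, so continue squaring. x_1 = 99^2 mod 377 = 376. x_1 ≡ −1, so 278 is not a witness.
No listed base is a witness for 377.

none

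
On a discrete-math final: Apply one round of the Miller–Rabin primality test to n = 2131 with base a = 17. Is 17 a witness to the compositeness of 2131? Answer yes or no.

n − 1 = 2130 = 2^1 · 1065, so s = 1 and d = 1065.
x_0 = 17^1065 mod 2131 = 2130.
x_0 = 2130 ≡ −1, so 17 is not a witness.

no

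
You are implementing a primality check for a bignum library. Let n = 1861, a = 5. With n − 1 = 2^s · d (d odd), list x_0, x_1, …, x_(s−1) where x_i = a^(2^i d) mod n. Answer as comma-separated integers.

n − 1 = 1860 = 2^2 · 465, so s = 2 and d = 465.
x_0 = 5^465 mod 1861 = 1.
x_1 = 1^2 mod 1861 = 1.

1, 1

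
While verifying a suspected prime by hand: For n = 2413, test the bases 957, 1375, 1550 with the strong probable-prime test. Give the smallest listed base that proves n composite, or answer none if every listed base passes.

n − 1 = 2412 = 2^2 · 603, so s = 2 and d = 603.
Base 957: x_0 = 957^603 mod 2413 = 1. x_0 = 1, so 957 is not a witness.
Base 1375: x_0 = 1375^603 mod 2413 = 761. x_0 is neither 1 nor 2412, so continue squaring. x_1 = 761^2 mod 2413 = 1. x_1 = 1 but x_0 ≠ ±1, a nontrivial square root of 1 — 1375 is a witness and 2413 is composite.
Base 1550: x_0 = 1550^603 mod 2413 = 191. x_0 is neither 1 nor 2412, so continue squaring. x_1 = 191^2 mod 2413 = 286. Reached i = s−1 = 1 without hitting −1: 1550 is a Miller–Rabin witness and 2413 is composite.
The smallest witness among the given bases is 1375.

1375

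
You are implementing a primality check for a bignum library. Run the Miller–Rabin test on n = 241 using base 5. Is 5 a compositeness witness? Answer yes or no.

n − 1 = 240 = 2^4 · 15, so s = 4 and d = 15.
Repeated squaring mod 241: 5^1 ≡ 5, 5^2 ≡ 25, 5^4 ≡ 143, 5^8 ≡ 205.
15 = 8 + 4 + 2 + 1, so 5^15 ≡ 205·143·25·5 ≡ 211 (mod 241).
x_0 = 5^15 mod 241 = 211.
x_0 is neither 1 nor 240, so continue squaring.
x_1 = 211^2 mod 241 = 177.
x_2 = 177^2 mod 241 = 240.
x_2 ≡ −1, so 5 is not a witness.

no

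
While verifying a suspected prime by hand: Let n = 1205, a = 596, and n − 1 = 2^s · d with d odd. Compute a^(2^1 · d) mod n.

741

n − 1 = 1204 = 2^2 · 301, so s = 2 and d = 301.
x_0 = 596^301 mod 1205 = 416.
x_1 = 416^2 mod 1205 = 741.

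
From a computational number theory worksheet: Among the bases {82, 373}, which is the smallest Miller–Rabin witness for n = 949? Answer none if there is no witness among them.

n − 1 = 948 = 2^2 · 237, so s = 2 and d = 237.
Base 82: x_0 = 82^237 mod 949 = 948. x_0 = 948 ≡ −1, so 82 is not a witness.
Base 373: x_0 = 373^237 mod 949 = 1. x_0 = 1, so 373 is not a witness.
No listed base is a witness for 949.

none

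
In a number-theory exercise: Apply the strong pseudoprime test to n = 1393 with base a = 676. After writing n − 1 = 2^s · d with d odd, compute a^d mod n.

n − 1 = 1392 = 2^4 · 87, so s = 4 and d = 87.
By repeated squaring, 676^87 ≡ 239 (mod 1393).

239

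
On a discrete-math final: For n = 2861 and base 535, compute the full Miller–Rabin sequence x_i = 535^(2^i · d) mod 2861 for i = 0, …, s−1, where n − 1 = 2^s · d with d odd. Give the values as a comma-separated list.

2860, 1

n − 1 = 2860 = 2^2 · 715, so s = 2 and d = 715.
x_0 = 535^715 mod 2861 = 2860.
x_1 = 2860^2 mod 2861 = 1.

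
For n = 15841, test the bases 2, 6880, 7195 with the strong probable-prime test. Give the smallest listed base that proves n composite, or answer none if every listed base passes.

n − 1 = 15840 = 2^5 · 495, so s = 5 and d = 495.
Base 2: x_0 = 2^495 mod 15841 = 1. x_0 = 1, so 2 is not a witness.
Base 6880: x_0 = 6880^495 mod 15841 = 15840. x_0 = 15840 ≡ −1, so 6880 is not a witness.
Base 7195: x_0 = 7195^495 mod 15841 = 15840. x_0 = 15840 ≡ −1, so 7195 is not a witness.
No listed base is a witness for 15841.

none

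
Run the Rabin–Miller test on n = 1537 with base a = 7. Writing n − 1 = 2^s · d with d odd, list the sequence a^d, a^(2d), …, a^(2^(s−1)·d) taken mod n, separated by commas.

343, 837, 1234, 1126, 1388, 683, 778, 1243, 364

n − 1 = 1536 = 2^9 · 3, so s = 9 and d = 3.
x_0 = 7^3 mod 1537 = 343.
x_1 = 343^2 mod 1537 = 837.
x_2 = 837^2 mod 1537 = 1234.
x_3 = 1234^2 mod 1537 = 1126.
x_4 = 1126^2 mod 1537 = 1388.
x_5 = 1388^2 mod 1537 = 683.
x_6 = 683^2 mod 1537 = 778.
x_7 = 778^2 mod 1537 = 1243.
x_8 = 1243^2 mod 1537 = 364.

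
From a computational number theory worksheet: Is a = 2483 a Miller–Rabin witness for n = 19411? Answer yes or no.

n − 1 = 19410 = 2^1 · 9705, so s = 1 and d = 9705.
Repeated squaring mod 19411: 2483^1 ≡ 2483, 2483^2 ≡ 12002, 2483^4 ≡ 18384, 2483^8 ≡ 6535, 2483^16 ≡ 2025, 2483^32 ≡ 4904, 2483^64 ≡ 18398, 2483^128 ≡ 16797, 2483^256 ≡ 324, 2483^512 ≡ 7921, 2483^1024 ≡ 5889, 2483^2048 ≡ 12275, 2483^4096 ≡ 7443, 2483^8192 ≡ 18666.
9705 = 8192 + 1024 + 256 + 128 + 64 + 32 + 8 + 1, so 2483^9705 ≡ 18666·5889·324·16797·18398·4904·6535·2483 ≡ 8924 (mod 19411).
x_0 = 2483^9705 mod 19411 = 8924.
x_0 ∉ {1, 19410} and s = 1, so 2483 is a Miller–Rabin witness and 19411 is composite.

yes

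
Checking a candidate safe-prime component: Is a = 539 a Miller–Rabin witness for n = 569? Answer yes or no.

no

n − 1 = 568 = 2^3 · 71, so s = 3 and d = 71.
x_0 = 539^71 mod 569 = 76.
x_0 is neither 1 nor 568, so continue squaring.
x_1 = 76^2 mod 569 = 86.
x_2 = 86^2 mod 569 = 568.
x_2 ≡ −1, so 539 is not a witness.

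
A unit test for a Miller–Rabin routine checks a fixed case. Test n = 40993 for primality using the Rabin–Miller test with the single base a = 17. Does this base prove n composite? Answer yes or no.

n − 1 = 40992 = 2^5 · 1281, so s = 5 and d = 1281.
x_0 = 17^1281 mod 40993 = 1904.
x_0 is neither 1 nor 40992, so continue squaring.
x_1 = 1904^2 mod 40993 = 17832.
x_2 = 17832^2 mod 40993 = 38516.
x_3 = 38516^2 mod 40993 = 27572.
x_4 = 27572^2 mod 40993 = 40992.
x_4 ≡ −1, so 17 is not a witness.

no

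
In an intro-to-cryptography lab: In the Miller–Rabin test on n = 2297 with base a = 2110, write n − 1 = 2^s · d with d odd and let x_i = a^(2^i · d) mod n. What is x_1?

2296

n − 1 = 2296 = 2^3 · 287, so s = 3 and d = 287.
x_0 = 2110^287 mod 2297 = 1932.
x_1 = 1932^2 mod 2297 = 2296.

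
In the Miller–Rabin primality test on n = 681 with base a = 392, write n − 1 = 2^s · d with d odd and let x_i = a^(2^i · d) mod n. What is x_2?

n − 1 = 680 = 2^3 · 85, so s = 3 and d = 85.
x_0 = 392^85 mod 681 = 548.
x_1 = 548^2 mod 681 = 664.
x_2 = 664^2 mod 681 = 289.

289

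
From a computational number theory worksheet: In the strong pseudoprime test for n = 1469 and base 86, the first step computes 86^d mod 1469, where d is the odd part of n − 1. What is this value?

n − 1 = 1468 = 2^2 · 367, so s = 2 and d = 367.
86^367 mod 1469 = 928.

928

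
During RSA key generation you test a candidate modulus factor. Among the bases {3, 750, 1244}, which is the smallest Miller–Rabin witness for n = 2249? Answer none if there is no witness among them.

3

n − 1 = 2248 = 2^3 · 281, so s = 3 and d = 281.
Base 3: x_0 = 3^281 mod 2249 = 1309. x_0 is neither 1 nor 2248, so continue squaring. x_1 = 1309^2 mod 2249 = 1992. x_2 = 1992^2 mod 2249 = 828. Reached i = s−1 = 2 without hitting −1: 3 is a Miller–Rabin witness and 2249 is composite.
Base 750: x_0 = 750^281 mod 2249 = 835. x_0 is neither 1 nor 2248, so continue squaring. x_1 = 835^2 mod 2249 = 35. x_2 = 35^2 mod 2249 = 1225. Reached i = s−1 = 2 without hitting −1: 750 is a Miller–Rabin witness and 2249 is composite.
Base 1244: x_0 = 1244^281 mod 2249 = 250. x_0 is neither 1 nor 2248, so continue squaring. x_1 = 250^2 mod 2249 = 1777. x_2 = 1777^2 mod 2249 = 133. Reached i = s−1 = 2 without hitting −1: 1244 is a Miller–Rabin witness and 2249 is composite.
The smallest witness among the given bases is 3.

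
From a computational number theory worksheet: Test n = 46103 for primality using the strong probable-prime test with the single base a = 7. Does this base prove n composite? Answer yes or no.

no

n − 1 = 46102 = 2^1 · 23051, so s = 1 and d = 23051.
Repeated squaring mod 46103: 7^1 ≡ 7, 7^2 ≡ 49, 7^4 ≡ 2401, 7^8 ≡ 1926, 7^16 ≡ 21236, 7^32 ≡ 34253, 7^64 ≡ 38865, 7^128 ≡ 15636, 7^256 ≡ 287, 7^512 ≡ 36266, 7^1024 ≡ 42475, 7^2048 ≡ 23029, 7^4096 ≡ 12032, 7^8192 ≡ 5604, 7^16384 ≡ 8673.
23051 = 16384 + 4096 + 2048 + 512 + 8 + 2 + 1, so 7^23051 ≡ 8673·12032·23029·36266·1926·49·7 ≡ 46102 (mod 46103).
x_0 = 7^23051 mod 46103 = 46102.
x_0 = 46102 ≡ −1, so 7 is not a witness.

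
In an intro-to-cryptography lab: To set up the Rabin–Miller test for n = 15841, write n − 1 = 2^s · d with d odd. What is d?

495

Halving: 15840 → 7920 → 3960 → 1980 → 990 → 495; 495 is odd.
So 15840 = 2^5 · 495.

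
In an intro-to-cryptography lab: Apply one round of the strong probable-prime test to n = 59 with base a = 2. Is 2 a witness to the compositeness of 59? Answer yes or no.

no

n − 1 = 58 = 2^1 · 29, so s = 1 and d = 29.
Repeated squaring mod 59: 2^1 ≡ 2, 2^2 ≡ 4, 2^4 ≡ 16, 2^8 ≡ 20, 2^16 ≡ 46.
29 = 16 + 8 + 4 + 1, so 2^29 ≡ 46·20·16·2 ≡ 58 (mod 59).
x_0 = 2^29 mod 59 = 58.
x_0 = 58 ≡ −1, so 2 is not a witness.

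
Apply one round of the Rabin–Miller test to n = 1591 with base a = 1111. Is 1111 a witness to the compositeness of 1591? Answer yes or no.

no

n − 1 = 1590 = 2^1 · 795, so s = 1 and d = 795.
Repeated squaring mod 1591: 1111^1 ≡ 1111, 1111^2 ≡ 1296, 1111^4 ≡ 1111, 1111^8 ≡ 1296, 1111^16 ≡ 1111, 1111^32 ≡ 1296, 1111^64 ≡ 1111, 1111^128 ≡ 1296, 1111^256 ≡ 1111, 1111^512 ≡ 1296.
795 = 512 + 256 + 16 + 8 + 2 + 1, so 1111^795 ≡ 1296·1111·1111·1296·1296·1111 ≡ 1 (mod 1591).
x_0 = 1111^795 mod 1591 = 1.
x_0 = 1, so 1111 is not a witness.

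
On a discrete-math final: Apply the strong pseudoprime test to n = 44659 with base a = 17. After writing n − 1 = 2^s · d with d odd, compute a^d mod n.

10625

n − 1 = 44658 = 2^1 · 22329, so s = 1 and d = 22329.
By repeated squaring, 17^22329 ≡ 10625 (mod 44659).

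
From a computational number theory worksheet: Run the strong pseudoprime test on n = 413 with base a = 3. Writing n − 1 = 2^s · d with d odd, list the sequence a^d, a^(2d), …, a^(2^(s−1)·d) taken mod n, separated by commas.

262, 86

n − 1 = 412 = 2^2 · 103, so s = 2 and d = 103.
x_0 = 3^103 mod 413 = 262.
x_1 = 262^2 mod 413 = 86.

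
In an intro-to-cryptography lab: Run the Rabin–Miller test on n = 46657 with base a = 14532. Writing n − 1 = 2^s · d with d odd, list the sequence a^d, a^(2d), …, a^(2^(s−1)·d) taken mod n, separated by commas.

n − 1 = 46656 = 2^6 · 729, so s = 6 and d = 729.
x_0 = 14532^729 mod 46657 = 18351.
x_1 = 18351^2 mod 46657 = 35632.
x_2 = 35632^2 mod 46657 = 9140.
x_3 = 9140^2 mod 46657 = 23570.
x_4 = 23570^2 mod 46657 = 1.
x_5 = 1^2 mod 46657 = 1.

18351, 35632, 9140, 23570, 1, 1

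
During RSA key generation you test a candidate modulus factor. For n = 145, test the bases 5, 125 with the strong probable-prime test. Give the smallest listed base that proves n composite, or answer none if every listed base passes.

5

n − 1 = 144 = 2^4 · 9, so s = 4 and d = 9.
Base 5: x_0 = 5^9 mod 145 = 120. x_0 is neither 1 nor 144, so continue squaring. x_1 = 120^2 mod 145 = 45. x_2 = 45^2 mod 145 = 140. x_3 = 140^2 mod 145 = 25. Reached i = s−1 = 3 without hitting −1: 5 is a Miller–Rabin witness and 145 is composite.
Base 125: x_0 = 125^9 mod 145 = 35. x_0 is neither 1 nor 144, so continue squaring. x_1 = 35^2 mod 145 = 65. x_2 = 65^2 mod 145 = 20. x_3 = 20^2 mod 145 = 110. Reached i = s−1 = 3 without hitting −1: 125 is a Miller–Rabin witness and 145 is composite.
The smallest witness among the given bases is 5.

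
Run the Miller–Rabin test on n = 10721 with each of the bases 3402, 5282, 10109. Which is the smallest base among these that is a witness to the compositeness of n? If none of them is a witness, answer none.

3402

n − 1 = 10720 = 2^5 · 335, so s = 5 and d = 335.
Base 3402: x_0 = 3402^335 mod 10721 = 7552. x_0 is neither 1 nor 10720, so continue squaring. x_1 = 7552^2 mod 10721 = 7705. x_2 = 7705^2 mod 10721 = 4848. x_3 = 4848^2 mod 10721 = 2672. x_4 = 2672^2 mod 10721 = 10119. Reached i = s−1 = 4 without hitting −1: 3402 is a Miller–Rabin witness and 10721 is composite.
Base 5282: x_0 = 5282^335 mod 10721 = 7407. x_0 is neither 1 nor 10720, so continue squaring. x_1 = 7407^2 mod 10721 = 4292. x_2 = 4292^2 mod 10721 = 2586. x_3 = 2586^2 mod 10721 = 8213. x_4 = 8213^2 mod 10721 = 7558. Reached i = s−1 = 4 without hitting −1: 5282 is a Miller–Rabin witness and 10721 is composite.
Base 10109: x_0 = 10109^335 mod 10721 = 3019. x_0 is neither 1 nor 10720, so continue squaring. x_1 = 3019^2 mod 10721 = 1511. x_2 = 1511^2 mod 10721 = 10269. x_3 = 10269^2 mod 10721 = 605. x_4 = 605^2 mod 10721 = 1511. Reached i = s−1 = 4 without hitting −1: 10109 is a Miller–Rabin witness and 10721 is composite.
The smallest witness among the given bases is 3402.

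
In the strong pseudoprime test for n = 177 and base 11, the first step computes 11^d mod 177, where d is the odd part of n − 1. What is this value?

n − 1 = 176 = 2^4 · 11, so s = 4 and d = 11.
Repeated squaring mod 177: 11^1 ≡ 11, 11^2 ≡ 121, 11^4 ≡ 127, 11^8 ≡ 22.
11 = 8 + 2 + 1, so 11^11 ≡ 22·121·11 ≡ 77 (mod 177).

77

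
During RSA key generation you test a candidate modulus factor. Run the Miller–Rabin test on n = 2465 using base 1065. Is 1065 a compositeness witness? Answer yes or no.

yes

n − 1 = 2464 = 2^5 · 77, so s = 5 and d = 77.
x_0 = 1065^77 mod 2465 = 75.
x_0 is neither 1 nor 2464, so continue squaring.
x_1 = 75^2 mod 2465 = 695.
x_2 = 695^2 mod 2465 = 2350.
x_3 = 2350^2 mod 2465 = 900.
x_4 = 900^2 mod 2465 = 1480.
Reached i = s−1 = 4 without hitting −1: 1065 is a Miller–Rabin witness and 2465 is composite.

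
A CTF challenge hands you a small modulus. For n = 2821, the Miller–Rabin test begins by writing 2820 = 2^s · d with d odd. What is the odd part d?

Halving: 2820 → 1410 → 705; 705 is odd.
So 2820 = 2^2 · 705.

705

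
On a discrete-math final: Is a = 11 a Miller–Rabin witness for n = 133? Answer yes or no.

n − 1 = 132 = 2^2 · 33, so s = 2 and d = 33.
x_0 = 11^33 mod 133 = 1.
x_0 = 1, so 11 is not a witness.

no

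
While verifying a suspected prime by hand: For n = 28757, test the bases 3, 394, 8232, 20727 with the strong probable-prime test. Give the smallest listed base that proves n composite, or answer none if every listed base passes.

n − 1 = 28756 = 2^2 · 7189, so s = 2 and d = 7189.
Base 3: x_0 = 3^7189 mod 28757 = 18192. x_0 is neither 1 nor 28756, so continue squaring. x_1 = 18192^2 mod 28757 = 13308. Reached i = s−1 = 1 without hitting −1: 3 is a Miller–Rabin witness and 28757 is composite.
Base 394: x_0 = 394^7189 mod 28757 = 11043. x_0 is neither 1 nor 28756, so continue squaring. x_1 = 11043^2 mod 28757 = 18169. Reached i = s−1 = 1 without hitting −1: 394 is a Miller–Rabin witness and 28757 is composite.
Base 8232: x_0 = 8232^7189 mod 28757 = 28540. x_0 is neither 1 nor 28756, so continue squaring. x_1 = 28540^2 mod 28757 = 18332. Reached i = s−1 = 1 without hitting −1: 8232 is a Miller–Rabin witness and 28757 is composite.
Base 20727: x_0 = 20727^7189 mod 28757 = 12099. x_0 is neither 1 nor 28756, so continue squaring. x_1 = 12099^2 mod 28757 = 12671. Reached i = s−1 = 1 without hitting −1: 20727 is a Miller–Rabin witness and 28757 is composite.
The smallest witness among the given bases is 3.

3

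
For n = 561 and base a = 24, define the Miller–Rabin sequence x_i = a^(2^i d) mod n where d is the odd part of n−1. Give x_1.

n − 1 = 560 = 2^4 · 35, so s = 4 and d = 35.
x_0 = 24^35 mod 561 = 54.
x_1 = 54^2 mod 561 = 111.

111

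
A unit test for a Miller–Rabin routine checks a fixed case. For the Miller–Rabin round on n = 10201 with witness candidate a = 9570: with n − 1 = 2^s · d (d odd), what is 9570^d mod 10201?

n − 1 = 10200 = 2^3 · 1275, so s = 3 and d = 1275.
Repeated squaring mod 10201: 9570^1 ≡ 9570, 9570^2 ≡ 322, 9570^4 ≡ 1674, 9570^8 ≡ 7202, 9570^16 ≡ 6920, 9570^32 ≡ 2906, 9570^64 ≡ 8609, 9570^128 ≡ 4616, 9570^256 ≡ 7768, 9570^512 ≡ 2909, 9570^1024 ≡ 5652.
1275 = 1024 + 128 + 64 + 32 + 16 + 8 + 2 + 1, so 9570^1275 ≡ 5652·4616·8609·2906·6920·7202·322·9570 ≡ 8382 (mod 10201).

8382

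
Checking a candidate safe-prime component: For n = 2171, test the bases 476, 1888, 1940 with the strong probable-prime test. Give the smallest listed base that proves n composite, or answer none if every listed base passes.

476

n − 1 = 2170 = 2^1 · 1085, so s = 1 and d = 1085.
Base 476: x_0 = 476^1085 mod 2171 = 1685. x_0 ∉ {1, 2170} and s = 1, so 476 is a Miller–Rabin witness and 2171 is composite.
Base 1888: x_0 = 1888^1085 mod 2171 = 698. x_0 ∉ {1, 2170} and s = 1, so 1888 is a Miller–Rabin witness and 2171 is composite.
Base 1940: x_0 = 1940^1085 mod 2171 = 1725. x_0 ∉ {1, 2170} and s = 1, so 1940 is a Miller–Rabin witness and 2171 is composite.
The smallest witness among the given bases is 476.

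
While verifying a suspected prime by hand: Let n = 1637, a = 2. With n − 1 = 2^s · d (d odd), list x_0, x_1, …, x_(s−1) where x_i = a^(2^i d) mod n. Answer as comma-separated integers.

n − 1 = 1636 = 2^2 · 409, so s = 2 and d = 409.
x_0 = 2^409 mod 1637 = 316.
x_1 = 316^2 mod 1637 = 1636.

316, 1636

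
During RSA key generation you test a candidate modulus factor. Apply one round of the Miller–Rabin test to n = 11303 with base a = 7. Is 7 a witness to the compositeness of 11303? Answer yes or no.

n − 1 = 11302 = 2^1 · 5651, so s = 1 and d = 5651.
Repeated squaring mod 11303: 7^1 ≡ 7, 7^2 ≡ 49, 7^4 ≡ 2401, 7^8 ≡ 271, 7^16 ≡ 5623, 7^32 ≡ 3638, 7^64 ≡ 10534, 7^128 ≡ 3605, 7^256 ≡ 8878, 7^512 ≡ 3065, 7^1024 ≡ 1432, 7^2048 ≡ 4781, 7^4096 ≡ 3295.
5651 = 4096 + 1024 + 512 + 16 + 2 + 1, so 7^5651 ≡ 3295·1432·3065·5623·49·7 ≡ 5933 (mod 11303).
x_0 = 7^5651 mod 11303 = 5933.
x_0 ∉ {1, 11302} and s = 1, so 7 is a Miller–Rabin witness and 11303 is composite.

yes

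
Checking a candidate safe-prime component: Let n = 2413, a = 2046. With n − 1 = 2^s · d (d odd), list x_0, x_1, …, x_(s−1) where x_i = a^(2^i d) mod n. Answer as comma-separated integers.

n − 1 = 2412 = 2^2 · 603, so s = 2 and d = 603.
x_0 = 2046^603 mod 2413 = 2222.
x_1 = 2222^2 mod 2413 = 286.

2222, 286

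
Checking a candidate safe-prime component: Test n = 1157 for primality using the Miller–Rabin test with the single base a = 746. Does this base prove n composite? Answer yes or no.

n − 1 = 1156 = 2^2 · 289, so s = 2 and d = 289.
By repeated squaring, 746^289 ≡ 746 (mod 1157).
x_0 = 746^289 mod 1157 = 746.
x_0 is neither 1 nor 1156, so continue squaring.
x_1 = 746^2 mod 1157 = 1156.
x_1 ≡ −1, so 746 is not a witness.

no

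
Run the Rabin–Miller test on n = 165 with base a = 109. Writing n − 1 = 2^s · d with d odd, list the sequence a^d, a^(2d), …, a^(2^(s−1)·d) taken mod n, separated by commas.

109, 1

n − 1 = 164 = 2^2 · 41, so s = 2 and d = 41.
x_0 = 109^41 mod 165 = 109.
x_1 = 109^2 mod 165 = 1.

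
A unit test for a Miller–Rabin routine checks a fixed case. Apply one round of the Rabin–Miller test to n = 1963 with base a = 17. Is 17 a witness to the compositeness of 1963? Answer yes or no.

yes

n − 1 = 1962 = 2^1 · 981, so s = 1 and d = 981.
Repeated squaring mod 1963: 17^1 ≡ 17, 17^2 ≡ 289, 17^4 ≡ 1075, 17^8 ≡ 1381, 17^16 ≡ 1088, 17^32 ≡ 55, 17^64 ≡ 1062, 17^128 ≡ 1082, 17^256 ≡ 776, 17^512 ≡ 1498.
981 = 512 + 256 + 128 + 64 + 16 + 4 + 1, so 17^981 ≡ 1498·776·1082·1062·1088·1075·17 ≡ 974 (mod 1963).
x_0 = 17^981 mod 1963 = 974.
x_0 ∉ {1, 1962} and s = 1, so 17 is a Miller–Rabin witness and 1963 is composite.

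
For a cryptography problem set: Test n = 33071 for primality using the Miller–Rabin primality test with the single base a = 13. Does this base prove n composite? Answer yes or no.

n − 1 = 33070 = 2^1 · 16535, so s = 1 and d = 16535.
Repeated squaring mod 33071: 13^1 ≡ 13, 13^2 ≡ 169, 13^4 ≡ 28561, 13^8 ≡ 1435, 13^16 ≡ 8823, 13^32 ≡ 29266, 13^64 ≡ 25998, 13^128 ≡ 23977, 13^256 ≡ 23336, 13^512 ≡ 21810, 13^1024 ≡ 15907, 13^2048 ≡ 6428, 13^4096 ≡ 13505, 13^8192 ≡ 31531, 13^16384 ≡ 23559.
16535 = 16384 + 128 + 16 + 4 + 2 + 1, so 13^16535 ≡ 23559·23977·8823·28561·169·13 ≡ 1 (mod 33071).
x_0 = 13^16535 mod 33071 = 1.
x_0 = 1, so 13 is not a witness.

no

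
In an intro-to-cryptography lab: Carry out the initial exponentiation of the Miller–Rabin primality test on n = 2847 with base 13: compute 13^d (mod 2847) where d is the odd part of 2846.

n − 1 = 2846 = 2^1 · 1423, so s = 1 and d = 1423.
13^1423 mod 2847 = 1300.

1300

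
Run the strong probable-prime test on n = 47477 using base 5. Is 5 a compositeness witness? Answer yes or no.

yes

n − 1 = 47476 = 2^2 · 11869, so s = 2 and d = 11869.
x_0 = 5^11869 mod 47477 = 6205.
x_0 is neither 1 nor 47476, so continue squaring.
x_1 = 6205^2 mod 47477 = 45655.
Reached i = s−1 = 1 without hitting −1: 5 is a Miller–Rabin witness and 47477 is composite.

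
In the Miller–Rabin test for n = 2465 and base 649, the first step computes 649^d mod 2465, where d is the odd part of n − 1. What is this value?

n − 1 = 2464 = 2^5 · 77, so s = 5 and d = 77.
649^77 mod 2465 = 539.

539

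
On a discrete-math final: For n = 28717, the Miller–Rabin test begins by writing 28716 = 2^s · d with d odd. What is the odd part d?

7179

Halving: 28716 → 14358 → 7179; 7179 is odd.
So 28716 = 2^2 · 7179.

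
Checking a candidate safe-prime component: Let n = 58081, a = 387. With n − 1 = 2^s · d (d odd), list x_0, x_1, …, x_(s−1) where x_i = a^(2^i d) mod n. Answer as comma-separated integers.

54783, 15657, 39829, 40969, 34223

n − 1 = 58080 = 2^5 · 1815, so s = 5 and d = 1815.
x_0 = 387^1815 mod 58081 = 54783.
x_1 = 54783^2 mod 58081 = 15657.
x_2 = 15657^2 mod 58081 = 39829.
x_3 = 39829^2 mod 58081 = 40969.
x_4 = 40969^2 mod 58081 = 34223.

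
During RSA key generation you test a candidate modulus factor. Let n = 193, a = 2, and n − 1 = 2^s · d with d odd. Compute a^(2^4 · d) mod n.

192

n − 1 = 192 = 2^6 · 3, so s = 6 and d = 3.
x_0 = 2^3 mod 193 = 8.
x_1 = 8^2 mod 193 = 64.
x_2 = 64^2 mod 193 = 43.
x_3 = 43^2 mod 193 = 112.
x_4 = 112^2 mod 193 = 192.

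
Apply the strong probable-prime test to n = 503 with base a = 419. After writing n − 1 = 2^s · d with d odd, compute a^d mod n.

502

n − 1 = 502 = 2^1 · 251, so s = 1 and d = 251.
Repeated squaring mod 503: 419^1 ≡ 419, 419^2 ≡ 14, 419^4 ≡ 196, 419^8 ≡ 188, 419^16 ≡ 134, 419^32 ≡ 351, 419^64 ≡ 469, 419^128 ≡ 150.
251 = 128 + 64 + 32 + 16 + 8 + 2 + 1, so 419^251 ≡ 150·469·351·134·188·14·419 ≡ 502 (mod 503).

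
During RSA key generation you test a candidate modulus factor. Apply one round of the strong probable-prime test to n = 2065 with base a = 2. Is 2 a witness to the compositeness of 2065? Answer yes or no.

yes

n − 1 = 2064 = 2^4 · 129, so s = 4 and d = 129.
x_0 = 2^129 mod 2065 = 1702.
x_0 is neither 1 nor 2064, so continue squaring.
x_1 = 1702^2 mod 2065 = 1674.
x_2 = 1674^2 mod 2065 = 71.
x_3 = 71^2 mod 2065 = 911.
Reached i = s−1 = 3 without hitting −1: 2 is a Miller–Rabin witness and 2065 is composite.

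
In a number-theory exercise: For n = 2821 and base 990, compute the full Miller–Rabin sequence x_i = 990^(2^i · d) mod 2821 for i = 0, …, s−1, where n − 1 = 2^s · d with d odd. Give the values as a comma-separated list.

n − 1 = 2820 = 2^2 · 705, so s = 2 and d = 705.
x_0 = 990^705 mod 2821 = 1084.
x_1 = 1084^2 mod 2821 = 1520.

1084, 1520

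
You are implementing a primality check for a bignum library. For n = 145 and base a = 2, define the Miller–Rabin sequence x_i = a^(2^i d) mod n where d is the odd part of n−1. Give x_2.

111

n − 1 = 144 = 2^4 · 9, so s = 4 and d = 9.
x_0 = 2^9 mod 145 = 77.
x_1 = 77^2 mod 145 = 129.
x_2 = 129^2 mod 145 = 111.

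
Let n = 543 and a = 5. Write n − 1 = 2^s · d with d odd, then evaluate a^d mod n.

n − 1 = 542 = 2^1 · 271, so s = 1 and d = 271.
5^271 mod 543 = 5.

5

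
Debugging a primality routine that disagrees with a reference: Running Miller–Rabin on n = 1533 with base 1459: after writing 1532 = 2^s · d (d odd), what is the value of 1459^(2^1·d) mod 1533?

1096

n − 1 = 1532 = 2^2 · 383, so s = 2 and d = 383.
x_0 = 1459^383 mod 1533 = 145.
x_1 = 145^2 mod 1533 = 1096.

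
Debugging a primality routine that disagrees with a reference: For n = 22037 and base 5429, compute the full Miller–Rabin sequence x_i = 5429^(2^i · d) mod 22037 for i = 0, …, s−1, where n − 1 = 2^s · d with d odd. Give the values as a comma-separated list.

n − 1 = 22036 = 2^2 · 5509, so s = 2 and d = 5509.
x_0 = 5429^5509 mod 22037 = 15117.
x_1 = 15117^2 mod 22037 = 22036.

15117, 22036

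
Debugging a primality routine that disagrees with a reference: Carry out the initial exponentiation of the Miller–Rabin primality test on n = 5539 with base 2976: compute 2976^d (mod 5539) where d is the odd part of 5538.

n − 1 = 5538 = 2^1 · 2769, so s = 1 and d = 2769.
By repeated squaring, 2976^2769 ≡ 2736 (mod 5539).

2736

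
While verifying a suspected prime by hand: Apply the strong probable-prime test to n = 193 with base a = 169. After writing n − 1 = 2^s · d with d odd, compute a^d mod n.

n − 1 = 192 = 2^6 · 3, so s = 6 and d = 3.
169^3 mod 193 = 72.

72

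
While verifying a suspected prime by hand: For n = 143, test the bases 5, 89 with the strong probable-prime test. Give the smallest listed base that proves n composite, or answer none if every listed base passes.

n − 1 = 142 = 2^1 · 71, so s = 1 and d = 71.
Base 5: x_0 = 5^71 mod 143 = 60. x_0 ∉ {1, 142} and s = 1, so 5 is a Miller–Rabin witness and 143 is composite.
Base 89: x_0 = 89^71 mod 143 = 45. x_0 ∉ {1, 142} and s = 1, so 89 is a Miller–Rabin witness and 143 is composite.
The smallest witness among the given bases is 5.

5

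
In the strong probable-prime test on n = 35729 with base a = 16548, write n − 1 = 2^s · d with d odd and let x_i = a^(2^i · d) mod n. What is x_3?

1

n − 1 = 35728 = 2^4 · 2233, so s = 4 and d = 2233.
By repeated squaring, 16548^2233 ≡ 1 (mod 35729).
x_0 = 1.
x_1 = 1^2 mod 35729 = 1.
x_2 = 1^2 mod 35729 = 1.
x_3 = 1^2 mod 35729 = 1.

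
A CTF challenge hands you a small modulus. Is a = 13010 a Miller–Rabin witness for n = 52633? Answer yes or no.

no

n − 1 = 52632 = 2^3 · 6579, so s = 3 and d = 6579.
Repeated squaring mod 52633: 13010^1 ≡ 13010, 13010^2 ≡ 45005, 13010^4 ≡ 26919, 13010^8 ≡ 34050, 13010^16 ≡ 2776, 13010^32 ≡ 21758, 13010^64 ≡ 29362, 13010^128 ≡ 51137, 13010^256 ≡ 27430, 13010^512 ≡ 16165, 13010^1024 ≡ 37013, 13010^2048 ≡ 30445, 13010^4096 ≡ 30895.
6579 = 4096 + 2048 + 256 + 128 + 32 + 16 + 2 + 1, so 13010^6579 ≡ 30895·30445·27430·51137·21758·2776·45005·13010 ≡ 1 (mod 52633).
x_0 = 13010^6579 mod 52633 = 1.
x_0 = 1, so 13010 is not a witness.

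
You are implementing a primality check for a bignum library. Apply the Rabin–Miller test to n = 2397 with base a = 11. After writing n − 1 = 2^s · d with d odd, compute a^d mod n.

n − 1 = 2396 = 2^2 · 599, so s = 2 and d = 599.
By repeated squaring, 11^599 ≡ 1703 (mod 2397).

1703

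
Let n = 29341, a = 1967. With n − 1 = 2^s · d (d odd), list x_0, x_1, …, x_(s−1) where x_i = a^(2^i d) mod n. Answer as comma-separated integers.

26597, 18240

n − 1 = 29340 = 2^2 · 7335, so s = 2 and d = 7335.
x_0 = 1967^7335 mod 29341 = 26597.
x_1 = 26597^2 mod 29341 = 18240.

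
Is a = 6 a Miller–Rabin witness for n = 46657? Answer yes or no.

n − 1 = 46656 = 2^6 · 729, so s = 6 and d = 729.
x_0 = 6^729 mod 46657 = 46441.
x_0 is neither 1 nor 46656, so continue squaring.
x_1 = 46441^2 mod 46657 = 46656.
x_1 ≡ −1, so 6 is not a witness.

no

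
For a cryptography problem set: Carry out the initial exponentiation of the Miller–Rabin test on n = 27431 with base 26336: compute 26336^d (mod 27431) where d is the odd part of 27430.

1

n − 1 = 27430 = 2^1 · 13715, so s = 1 and d = 13715.
Repeated squaring mod 27431: 26336^1 ≡ 26336, 26336^2 ≡ 19492, 26336^4 ≡ 18714, 26336^8 ≡ 2219, 26336^16 ≡ 13812, 26336^32 ≡ 16170, 26336^64 ≡ 24039, 26336^128 ≡ 12075, 26336^256 ≡ 9860, 26336^512 ≡ 4136, 26336^1024 ≡ 16983, 26336^2048 ≡ 12755, 26336^4096 ≡ 24195, 26336^8192 ≡ 20485.
13715 = 8192 + 4096 + 1024 + 256 + 128 + 16 + 2 + 1, so 26336^13715 ≡ 20485·24195·16983·9860·12075·13812·19492·26336 ≡ 1 (mod 27431).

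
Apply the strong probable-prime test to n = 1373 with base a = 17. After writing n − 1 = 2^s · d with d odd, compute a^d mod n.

n − 1 = 1372 = 2^2 · 343, so s = 2 and d = 343.
Repeated squaring mod 1373: 17^1 ≡ 17, 17^2 ≡ 289, 17^4 ≡ 1141, 17^8 ≡ 277, 17^16 ≡ 1214, 17^32 ≡ 567, 17^64 ≡ 207, 17^128 ≡ 286, 17^256 ≡ 789.
343 = 256 + 64 + 16 + 4 + 2 + 1, so 17^343 ≡ 789·207·1214·1141·289·17 ≡ 1372 (mod 1373).

1372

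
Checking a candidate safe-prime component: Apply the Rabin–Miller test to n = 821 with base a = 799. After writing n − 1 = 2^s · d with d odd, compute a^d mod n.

1

n − 1 = 820 = 2^2 · 205, so s = 2 and d = 205.
799^205 mod 821 = 1.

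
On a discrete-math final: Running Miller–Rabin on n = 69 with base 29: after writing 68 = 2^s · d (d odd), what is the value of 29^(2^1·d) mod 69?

52

n − 1 = 68 = 2^2 · 17, so s = 2 and d = 17.
Repeated squaring mod 69: 29^1 ≡ 29, 29^2 ≡ 13, 29^4 ≡ 31, 29^8 ≡ 64, 29^16 ≡ 25.
17 = 16 + 1, so 29^17 ≡ 25·29 ≡ 35 (mod 69).
x_0 = 35.
x_1 = 35^2 mod 69 = 52.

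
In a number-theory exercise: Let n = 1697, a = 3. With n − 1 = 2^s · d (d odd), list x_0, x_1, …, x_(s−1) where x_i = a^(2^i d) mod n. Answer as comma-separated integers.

n − 1 = 1696 = 2^5 · 53, so s = 5 and d = 53.
x_0 = 3^53 mod 1697 = 69.
x_1 = 69^2 mod 1697 = 1367.
x_2 = 1367^2 mod 1697 = 292.
x_3 = 292^2 mod 1697 = 414.
x_4 = 414^2 mod 1697 = 1696.

69, 1367, 292, 414, 1696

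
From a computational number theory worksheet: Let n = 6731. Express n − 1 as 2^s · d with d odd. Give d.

Halving: 6730 → 3365; 3365 is odd.
So 6730 = 2^1 · 3365.

3365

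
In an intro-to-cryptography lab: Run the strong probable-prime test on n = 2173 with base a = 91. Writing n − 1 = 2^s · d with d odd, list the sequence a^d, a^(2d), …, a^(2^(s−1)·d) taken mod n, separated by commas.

n − 1 = 2172 = 2^2 · 543, so s = 2 and d = 543.
x_0 = 91^543 mod 2173 = 237.
x_1 = 237^2 mod 2173 = 1844.

237, 1844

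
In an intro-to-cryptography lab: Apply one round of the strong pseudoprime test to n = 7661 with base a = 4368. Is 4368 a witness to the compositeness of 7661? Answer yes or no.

yes

n − 1 = 7660 = 2^2 · 1915, so s = 2 and d = 1915.
Repeated squaring mod 7661: 4368^1 ≡ 4368, 4368^2 ≡ 3534, 4368^4 ≡ 1726, 4368^8 ≡ 6608, 4368^16 ≡ 5625, 4368^32 ≡ 695, 4368^64 ≡ 382, 4368^128 ≡ 365, 4368^256 ≡ 2988, 4368^512 ≡ 3079, 4368^1024 ≡ 3584.
1915 = 1024 + 512 + 256 + 64 + 32 + 16 + 8 + 2 + 1, so 4368^1915 ≡ 3584·3079·2988·382·695·5625·6608·3534·4368 ≡ 5381 (mod 7661).
x_0 = 4368^1915 mod 7661 = 5381.
x_0 is neither 1 nor 7660, so continue squaring.
x_1 = 5381^2 mod 7661 = 4242.
Reached i = s−1 = 1 without hitting −1: 4368 is a Miller–Rabin witness and 7661 is composite.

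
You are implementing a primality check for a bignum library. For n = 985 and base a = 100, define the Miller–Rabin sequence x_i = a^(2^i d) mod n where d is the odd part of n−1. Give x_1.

100

n − 1 = 984 = 2^3 · 123, so s = 3 and d = 123.
Repeated squaring mod 985: 100^1 ≡ 100, 100^2 ≡ 150, 100^4 ≡ 830, 100^8 ≡ 385, 100^16 ≡ 475, 100^32 ≡ 60, 100^64 ≡ 645.
123 = 64 + 32 + 16 + 8 + 2 + 1, so 100^123 ≡ 645·60·475·385·150·100 ≡ 975 (mod 985).
x_0 = 975.
x_1 = 975^2 mod 985 = 100.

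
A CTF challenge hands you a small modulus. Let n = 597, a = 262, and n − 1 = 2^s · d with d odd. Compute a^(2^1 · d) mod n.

n − 1 = 596 = 2^2 · 149, so s = 2 and d = 149.
x_0 = 262^149 mod 597 = 460.
x_1 = 460^2 mod 597 = 262.

262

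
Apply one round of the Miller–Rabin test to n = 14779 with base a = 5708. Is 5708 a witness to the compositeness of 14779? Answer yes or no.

n − 1 = 14778 = 2^1 · 7389, so s = 1 and d = 7389.
Repeated squaring mod 14779: 5708^1 ≡ 5708, 5708^2 ≡ 8348, 5708^4 ≡ 6119, 5708^8 ≡ 6954, 5708^16 ≡ 1228, 5708^32 ≡ 526, 5708^64 ≡ 10654, 5708^128 ≡ 4996, 5708^256 ≡ 13064, 5708^512 ≡ 204, 5708^1024 ≡ 12058, 5708^2048 ≡ 14341, 5708^4096 ≡ 14496.
7389 = 4096 + 2048 + 1024 + 128 + 64 + 16 + 8 + 4 + 1, so 5708^7389 ≡ 14496·14341·12058·4996·10654·1228·6954·6119·5708 ≡ 14778 (mod 14779).
x_0 = 5708^7389 mod 14779 = 14778.
x_0 = 14778 ≡ −1, so 5708 is not a witness.

no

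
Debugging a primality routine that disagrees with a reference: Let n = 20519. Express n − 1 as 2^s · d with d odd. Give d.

Halving: 20518 → 10259; 10259 is odd.
So 20518 = 2^1 · 10259.

10259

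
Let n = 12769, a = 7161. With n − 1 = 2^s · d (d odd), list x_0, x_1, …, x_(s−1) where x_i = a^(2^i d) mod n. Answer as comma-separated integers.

n − 1 = 12768 = 2^5 · 399, so s = 5 and d = 399.
x_0 = 7161^399 mod 12769 = 12013.
x_1 = 12013^2 mod 12769 = 9700.
x_2 = 9700^2 mod 12769 = 8008.
x_3 = 8008^2 mod 12769 = 2146.
x_4 = 2146^2 mod 12769 = 8476.

12013, 9700, 8008, 2146, 8476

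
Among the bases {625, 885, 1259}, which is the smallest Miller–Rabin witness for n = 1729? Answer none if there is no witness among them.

n − 1 = 1728 = 2^6 · 27, so s = 6 and d = 27.
Base 625: x_0 = 625^27 mod 1729 = 1. x_0 = 1, so 625 is not a witness.
Base 885: x_0 = 885^27 mod 1729 = 1483. x_0 is neither 1 nor 1728, so continue squaring. x_1 = 1483^2 mod 1729 = 1. x_1 = 1 but x_0 ≠ ±1, a nontrivial square root of 1 — 885 is a witness and 1729 is composite.
Base 1259: x_0 = 1259^27 mod 1729 = 1084. x_0 is neither 1 nor 1728, so continue squaring. x_1 = 1084^2 mod 1729 = 1065. x_2 = 1065^2 mod 1729 = 1. x_2 = 1 but x_1 ≠ ±1, a nontrivial square root of 1 — 1259 is a witness and 1729 is composite.
The smallest witness among the given bases is 885.

885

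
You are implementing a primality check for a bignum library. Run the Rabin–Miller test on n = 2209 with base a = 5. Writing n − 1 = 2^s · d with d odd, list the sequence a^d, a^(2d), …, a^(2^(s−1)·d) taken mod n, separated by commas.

n − 1 = 2208 = 2^5 · 69, so s = 5 and d = 69.
x_0 = 5^69 mod 2209 = 1174.
x_1 = 1174^2 mod 2209 = 2069.
x_2 = 2069^2 mod 2209 = 1928.
x_3 = 1928^2 mod 2209 = 1646.
x_4 = 1646^2 mod 2209 = 1082.

1174, 2069, 1928, 1646, 1082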